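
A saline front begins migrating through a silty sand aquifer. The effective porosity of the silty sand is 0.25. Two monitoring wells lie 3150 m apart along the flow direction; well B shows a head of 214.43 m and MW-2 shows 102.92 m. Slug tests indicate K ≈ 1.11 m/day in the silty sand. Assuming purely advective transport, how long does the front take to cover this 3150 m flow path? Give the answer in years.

54.9

Hydraulic gradient i = (214.43 − 102.92) / 3150 = 111.51 / 3150 = 0.03540.
Darcy flux q = K · i = 1.110 × 0.03540 = 0.03929 m/day.
Seepage velocity v = q / n_e = 0.03929 / 0.25 = 0.1572 m/day.
Travel time t = L / v = 3150 / 0.1572 = 20041 days = 54.87 years.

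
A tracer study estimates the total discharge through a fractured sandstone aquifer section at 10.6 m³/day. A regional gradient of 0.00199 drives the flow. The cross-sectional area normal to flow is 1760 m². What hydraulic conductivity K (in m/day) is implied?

Hydraulic gradient i = 0.00199.
From Q = K·A·i, K = Q / (A·i) = 10.6 / (1760 × 0.001990) = 3.026 m/day.

3.03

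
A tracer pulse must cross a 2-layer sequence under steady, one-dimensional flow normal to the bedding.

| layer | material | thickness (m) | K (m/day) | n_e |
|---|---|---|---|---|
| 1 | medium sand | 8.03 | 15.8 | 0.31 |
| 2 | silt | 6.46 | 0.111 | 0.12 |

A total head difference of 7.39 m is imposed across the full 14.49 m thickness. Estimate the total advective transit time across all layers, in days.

25.9

With flow normal to the layers, continuity requires the same specific discharge q through every layer.
Σ(b_i/K_i) = 8.03/15.8 + 6.46/0.111 = 58.71 d.
q = Δh / Σ(b_i/K_i) = 7.39 / 58.71 = 0.1259 m/day.
In each layer the seepage velocity is v_i = q/n_i, so the layer transit time is t_i = b_i·n_i / q:
  layer 1 (medium sand): t_1 = 8.03 × 0.31 / 0.1259 = 19.78 d
  layer 2 (silt): t_2 = 6.46 × 0.12 / 0.1259 = 6.158 d
Total t = Σ t_i = 25.93 days.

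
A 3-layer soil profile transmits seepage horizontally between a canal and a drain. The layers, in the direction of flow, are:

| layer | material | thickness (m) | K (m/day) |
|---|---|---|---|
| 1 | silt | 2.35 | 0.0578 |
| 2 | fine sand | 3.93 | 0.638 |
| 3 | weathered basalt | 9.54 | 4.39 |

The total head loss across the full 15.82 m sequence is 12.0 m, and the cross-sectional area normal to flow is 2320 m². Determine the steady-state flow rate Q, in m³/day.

568

Flow is perpendicular to layering, so the layers act in series and the equivalent K is the thickness-weighted harmonic mean.
Total thickness L = 2.35 + 3.93 + 9.54 = 15.82 m.
Σ(b_i/K_i) = 2.35/0.0578 + 3.93/0.638 + 9.54/4.39 = 48.99 d.
K_eq = L / Σ(b_i/K_i) = 15.82 / 48.99 = 0.3229 m/day.
Q = K_eq · A · (Δh/L) = 0.3229 × 2320 × (12.0/15.82) = 568.3 m³/day.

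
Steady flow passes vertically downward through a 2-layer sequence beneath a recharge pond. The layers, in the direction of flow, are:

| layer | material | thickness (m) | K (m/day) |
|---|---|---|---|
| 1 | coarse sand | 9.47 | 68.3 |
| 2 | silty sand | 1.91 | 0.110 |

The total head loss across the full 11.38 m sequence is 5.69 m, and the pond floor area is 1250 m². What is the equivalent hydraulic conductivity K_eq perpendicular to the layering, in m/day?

0.650

Flow is perpendicular to layering, so the layers act in series and the equivalent K is the thickness-weighted harmonic mean.
Total thickness L = 9.47 + 1.91 = 11.38 m.
Σ(b_i/K_i) = 9.47/68.3 + 1.91/0.110 = 17.50 d.
K_eq = L / Σ(b_i/K_i) = 11.38 / 17.50 = 0.6502 m/day.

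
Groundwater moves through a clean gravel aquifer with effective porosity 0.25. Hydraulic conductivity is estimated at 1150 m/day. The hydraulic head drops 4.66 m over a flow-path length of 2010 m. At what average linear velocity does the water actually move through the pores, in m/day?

Hydraulic gradient i = Δh / L = 4.66 / 2010 = 0.002318.
Darcy flux q = K · i = 1150 × 0.002318 = 2.666 m/day.
Seepage velocity v = q / n_e = 2.666 / 0.25 = 10.66 m/day.

10.7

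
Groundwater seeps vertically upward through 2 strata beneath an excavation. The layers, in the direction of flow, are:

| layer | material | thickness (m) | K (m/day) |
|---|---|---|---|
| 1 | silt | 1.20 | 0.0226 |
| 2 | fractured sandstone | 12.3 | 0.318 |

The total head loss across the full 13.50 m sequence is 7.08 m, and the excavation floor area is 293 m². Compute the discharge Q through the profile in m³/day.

Flow is perpendicular to layering, so the layers act in series and the equivalent K is the thickness-weighted harmonic mean.
Total thickness L = 1.20 + 12.3 = 13.50 m.
Σ(b_i/K_i) = 1.20/0.0226 + 12.3/0.318 = 91.78 d.
K_eq = L / Σ(b_i/K_i) = 13.50 / 91.78 = 0.1471 m/day.
Q = K_eq · A · (Δh/L) = 0.1471 × 293 × (7.08/13.50) = 22.60 m³/day.

22.6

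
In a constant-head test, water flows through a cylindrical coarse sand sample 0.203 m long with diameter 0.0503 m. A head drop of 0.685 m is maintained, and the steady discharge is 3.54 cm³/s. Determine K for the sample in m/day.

Cross-sectional area A = π·(d/2)² = π × (0.0503/2)² = 0.001987 m².
Convert discharge: 3.54 cm³/s = 3.540e-06 m³/s.
Darcy's law rearranged: K = Q·L / (A·Δh) = 3.540e-06 × 0.203 / (0.001987 × 0.685) = 0.0005279 m/s = 45.61 m/day.

45.6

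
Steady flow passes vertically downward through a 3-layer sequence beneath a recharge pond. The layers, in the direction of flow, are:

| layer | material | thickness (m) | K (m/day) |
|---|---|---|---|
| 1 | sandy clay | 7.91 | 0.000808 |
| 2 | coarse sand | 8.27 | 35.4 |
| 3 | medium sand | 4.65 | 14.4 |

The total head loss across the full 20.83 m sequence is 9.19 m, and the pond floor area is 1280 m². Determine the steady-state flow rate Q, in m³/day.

Flow is perpendicular to layering, so the layers act in series and the equivalent K is the thickness-weighted harmonic mean.
Total thickness L = 7.91 + 8.27 + 4.65 = 20.83 m.
Σ(b_i/K_i) = 7.91/0.000808 + 8.27/35.4 + 4.65/14.4 = 9790 d.
K_eq = L / Σ(b_i/K_i) = 20.83 / 9790 = 0.002128 m/day.
Q = K_eq · A · (Δh/L) = 0.002128 × 1280 × (9.19/20.83) = 1.202 m³/day.

1.20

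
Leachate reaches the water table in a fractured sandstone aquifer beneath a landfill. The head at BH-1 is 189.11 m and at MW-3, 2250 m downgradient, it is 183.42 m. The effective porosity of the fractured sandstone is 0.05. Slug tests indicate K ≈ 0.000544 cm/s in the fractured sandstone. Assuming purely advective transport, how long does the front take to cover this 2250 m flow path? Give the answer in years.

Convert K: 0.000544 cm/s × 864 = 0.4700 m/day.
Hydraulic gradient i = (189.11 − 183.42) / 2250 = 5.69 / 2250 = 0.002529.
Darcy flux q = K · i = 0.4700 × 0.002529 = 0.001189 m/day.
Seepage velocity v = q / n_e = 0.001189 / 0.05 = 0.02377 m/day.
Travel time t = L / v = 2250 / 0.02377 = 94648 days = 259.1 years.

259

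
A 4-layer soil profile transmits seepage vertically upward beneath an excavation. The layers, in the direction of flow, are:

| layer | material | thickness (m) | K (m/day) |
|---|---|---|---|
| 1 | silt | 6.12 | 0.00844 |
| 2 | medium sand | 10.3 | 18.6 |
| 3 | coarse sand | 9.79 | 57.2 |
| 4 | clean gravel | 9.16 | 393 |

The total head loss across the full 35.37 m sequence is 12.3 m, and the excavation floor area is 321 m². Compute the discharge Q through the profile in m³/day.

Flow is perpendicular to layering, so the layers act in series and the equivalent K is the thickness-weighted harmonic mean.
Total thickness L = 6.12 + 10.3 + 9.79 + 9.16 = 35.37 m.
Σ(b_i/K_i) = 6.12/0.00844 + 10.3/18.6 + 9.79/57.2 + 9.16/393 = 725.9 d.
K_eq = L / Σ(b_i/K_i) = 35.37 / 725.9 = 0.04873 m/day.
Q = K_eq · A · (Δh/L) = 0.04873 × 321 × (12.3/35.37) = 5.439 m³/day.

5.44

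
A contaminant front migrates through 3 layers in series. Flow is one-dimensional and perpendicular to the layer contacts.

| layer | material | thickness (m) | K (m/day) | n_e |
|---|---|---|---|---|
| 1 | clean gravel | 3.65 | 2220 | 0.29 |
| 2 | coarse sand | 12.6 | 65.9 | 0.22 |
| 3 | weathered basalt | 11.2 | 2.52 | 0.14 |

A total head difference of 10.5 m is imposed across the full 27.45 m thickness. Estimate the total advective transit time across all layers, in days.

2.38

With flow normal to the layers, continuity requires the same specific discharge q through every layer.
Σ(b_i/K_i) = 3.65/2220 + 12.6/65.9 + 11.2/2.52 = 4.637 d.
q = Δh / Σ(b_i/K_i) = 10.5 / 4.637 = 2.264 m/day.
In each layer the seepage velocity is v_i = q/n_i, so the layer transit time is t_i = b_i·n_i / q:
  layer 1 (clean gravel): t_1 = 3.65 × 0.29 / 2.264 = 0.4675 d
  layer 2 (coarse sand): t_2 = 12.6 × 0.22 / 2.264 = 1.224 d
  layer 3 (weathered basalt): t_3 = 11.2 × 0.14 / 2.264 = 0.6925 d
Total t = Σ t_i = 2.384 days.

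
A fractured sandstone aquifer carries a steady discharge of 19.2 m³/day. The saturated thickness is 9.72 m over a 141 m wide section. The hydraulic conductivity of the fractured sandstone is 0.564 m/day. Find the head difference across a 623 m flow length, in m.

Cross-sectional area A = 141 × 9.72 = 1371 m².
From Q = K·A·i, i = Q / (K·A) = 19.2 / (0.5640 × 1371) = 0.02484.
Head loss Δh = i · L = 0.02484 × 623 = 15.47 m.

15.5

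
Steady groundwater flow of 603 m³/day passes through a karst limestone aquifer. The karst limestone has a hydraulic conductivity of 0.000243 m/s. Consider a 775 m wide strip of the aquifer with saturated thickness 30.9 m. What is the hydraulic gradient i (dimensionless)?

Convert K: 0.000243 m/s × 86400 = 21.00 m/day.
Cross-sectional area A = 775 × 30.9 = 23948 m².
From Q = K·A·i, i = Q / (K·A) = 603 / (21.00 × 23948) = 0.001199.

0.00120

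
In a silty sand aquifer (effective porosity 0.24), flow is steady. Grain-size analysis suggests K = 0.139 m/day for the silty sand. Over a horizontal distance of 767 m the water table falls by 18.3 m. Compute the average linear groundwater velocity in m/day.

0.0138

Hydraulic gradient i = Δh / L = 18.3 / 767 = 0.02386.
Darcy flux q = K · i = 0.1390 × 0.02386 = 0.003316 m/day.
Seepage velocity v = q / n_e = 0.003316 / 0.24 = 0.01382 m/day.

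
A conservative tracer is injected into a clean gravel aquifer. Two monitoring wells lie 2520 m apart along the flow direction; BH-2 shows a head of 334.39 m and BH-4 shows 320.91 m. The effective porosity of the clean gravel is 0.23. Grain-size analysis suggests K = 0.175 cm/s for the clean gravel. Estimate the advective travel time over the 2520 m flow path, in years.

1.96

Convert K: 0.175 cm/s × 864 = 151.2 m/day.
Hydraulic gradient i = (334.39 − 320.91) / 2520 = 13.48 / 2520 = 0.005349.
Darcy flux q = K · i = 151.2 × 0.005349 = 0.8088 m/day.
Seepage velocity v = q / n_e = 0.8088 / 0.23 = 3.517 m/day.
Travel time t = L / v = 2520 / 3.517 = 716.6 days = 1.962 years.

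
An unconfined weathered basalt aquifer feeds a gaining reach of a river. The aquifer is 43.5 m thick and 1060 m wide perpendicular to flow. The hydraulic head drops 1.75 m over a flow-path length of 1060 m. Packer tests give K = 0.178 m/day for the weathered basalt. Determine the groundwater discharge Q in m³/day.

Cross-sectional area A = 1060 × 43.5 = 46110 m².
Hydraulic gradient i = Δh / L = 1.75 / 1060 = 0.001651.
Darcy's law: Q = K · A · i = 0.1780 × 46110 × 0.001651 = 13.55 m³/day.

13.6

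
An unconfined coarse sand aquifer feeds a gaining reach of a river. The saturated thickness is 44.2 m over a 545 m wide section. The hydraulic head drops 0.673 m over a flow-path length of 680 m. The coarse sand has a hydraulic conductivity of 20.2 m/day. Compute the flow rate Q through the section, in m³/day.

Cross-sectional area A = 545 × 44.2 = 24089 m².
Hydraulic gradient i = Δh / L = 0.673 / 680 = 0.0009897.
Darcy's law: Q = K · A · i = 20.20 × 24089 × 0.0009897 = 481.6 m³/day.

482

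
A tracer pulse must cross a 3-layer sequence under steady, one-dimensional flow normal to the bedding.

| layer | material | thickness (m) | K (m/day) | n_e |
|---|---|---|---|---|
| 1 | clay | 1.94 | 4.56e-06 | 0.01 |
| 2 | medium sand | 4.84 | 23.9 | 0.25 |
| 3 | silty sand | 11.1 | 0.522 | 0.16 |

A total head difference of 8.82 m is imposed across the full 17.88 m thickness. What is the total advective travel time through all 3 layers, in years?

397

With flow normal to the layers, continuity requires the same specific discharge q through every layer.
Σ(b_i/K_i) = 1.94/4.56e-06 + 4.84/23.9 + 11.1/0.522 = 4.255e+05 d.
q = Δh / Σ(b_i/K_i) = 8.82 / 4.255e+05 = 2.073e-05 m/day.
In each layer the seepage velocity is v_i = q/n_i, so the layer transit time is t_i = b_i·n_i / q:
  layer 1 (clay): t_1 = 1.94 × 0.01 / 2.073e-05 = 935.8 d
  layer 2 (medium sand): t_2 = 4.84 × 0.25 / 2.073e-05 = 58368 d
  layer 3 (silty sand): t_3 = 11.1 × 0.16 / 2.073e-05 = 85671 d
Total t = Σ t_i = 1.450e+05 days = 396.9 years.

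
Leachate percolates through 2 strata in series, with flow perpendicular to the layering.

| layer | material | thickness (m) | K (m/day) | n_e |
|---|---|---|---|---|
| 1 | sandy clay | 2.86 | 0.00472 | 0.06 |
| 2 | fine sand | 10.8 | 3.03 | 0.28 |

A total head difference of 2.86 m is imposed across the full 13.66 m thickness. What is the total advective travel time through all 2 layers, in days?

With flow normal to the layers, continuity requires the same specific discharge q through every layer.
Σ(b_i/K_i) = 2.86/0.00472 + 10.8/3.03 = 609.5 d.
q = Δh / Σ(b_i/K_i) = 2.86 / 609.5 = 0.004692 m/day.
In each layer the seepage velocity is v_i = q/n_i, so the layer transit time is t_i = b_i·n_i / q:
  layer 1 (sandy clay): t_1 = 2.86 × 0.06 / 0.004692 = 36.57 d
  layer 2 (fine sand): t_2 = 10.8 × 0.28 / 0.004692 = 644.4 d
Total t = Σ t_i = 681.0 days.

681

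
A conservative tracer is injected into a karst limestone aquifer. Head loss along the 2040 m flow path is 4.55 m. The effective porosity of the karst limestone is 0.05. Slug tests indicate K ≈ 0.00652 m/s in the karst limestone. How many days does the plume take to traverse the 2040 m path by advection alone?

81.2

Convert K: 0.00652 m/s × 86400 = 563.3 m/day.
Hydraulic gradient i = Δh / L = 4.55 / 2040 = 0.002230.
Darcy flux q = K · i = 563.3 × 0.002230 = 1.256 m/day.
Seepage velocity v = q / n_e = 1.256 / 0.05 = 25.13 m/day.
Travel time t = L / v = 2040 / 25.13 = 81.18 days.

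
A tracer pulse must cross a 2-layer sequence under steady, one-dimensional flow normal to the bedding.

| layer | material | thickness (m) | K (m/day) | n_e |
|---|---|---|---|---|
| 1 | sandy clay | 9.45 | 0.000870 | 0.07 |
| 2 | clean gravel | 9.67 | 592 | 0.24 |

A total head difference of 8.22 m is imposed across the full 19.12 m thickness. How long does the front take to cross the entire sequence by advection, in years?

With flow normal to the layers, continuity requires the same specific discharge q through every layer.
Σ(b_i/K_i) = 9.45/0.000870 + 9.67/592 = 10862 d.
q = Δh / Σ(b_i/K_i) = 8.22 / 10862 = 0.0007568 m/day.
In each layer the seepage velocity is v_i = q/n_i, so the layer transit time is t_i = b_i·n_i / q:
  layer 1 (sandy clay): t_1 = 9.45 × 0.07 / 0.0007568 = 874.1 d
  layer 2 (clean gravel): t_2 = 9.67 × 0.24 / 0.0007568 = 3067 d
Total t = Σ t_i = 3941 days = 10.79 years.

10.8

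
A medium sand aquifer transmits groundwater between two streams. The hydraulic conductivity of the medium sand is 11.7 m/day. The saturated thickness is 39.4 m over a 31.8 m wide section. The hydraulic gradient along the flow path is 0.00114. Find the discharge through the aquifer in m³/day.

16.7

Cross-sectional area A = 31.8 × 39.4 = 1253 m².
Hydraulic gradient i = 0.00114.
Darcy's law: Q = K · A · i = 11.70 × 1253 × 0.001140 = 16.71 m³/day.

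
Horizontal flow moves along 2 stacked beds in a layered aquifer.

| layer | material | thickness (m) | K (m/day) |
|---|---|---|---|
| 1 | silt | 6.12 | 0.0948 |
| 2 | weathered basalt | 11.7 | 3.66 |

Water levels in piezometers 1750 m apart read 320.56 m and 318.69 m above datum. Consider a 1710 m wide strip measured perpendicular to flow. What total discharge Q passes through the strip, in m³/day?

Flow is parallel to layering, so each bed carries its own Darcy discharge and the transmissivities add.
Σ(K_i·b_i) = 0.0948×6.12 + 3.66×11.7 = 43.40 m²/day.
Hydraulic gradient i = (320.56 − 318.69) / 1750 = 1.87 / 1750 = 0.001069.
Q = Σ(K_i·b_i) · W · i = 43.40 × 1710 × 0.001069 = 79.31 m³/day.

79.3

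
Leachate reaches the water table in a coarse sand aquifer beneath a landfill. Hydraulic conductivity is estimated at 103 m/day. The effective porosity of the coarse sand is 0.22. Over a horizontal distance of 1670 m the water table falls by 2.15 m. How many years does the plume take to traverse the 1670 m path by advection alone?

7.59

Hydraulic gradient i = Δh / L = 2.15 / 1670 = 0.001287.
Darcy flux q = K · i = 103.0 × 0.001287 = 0.1326 m/day.
Seepage velocity v = q / n_e = 0.1326 / 0.22 = 0.6027 m/day.
Travel time t = L / v = 1670 / 0.6027 = 2771 days = 7.586 years.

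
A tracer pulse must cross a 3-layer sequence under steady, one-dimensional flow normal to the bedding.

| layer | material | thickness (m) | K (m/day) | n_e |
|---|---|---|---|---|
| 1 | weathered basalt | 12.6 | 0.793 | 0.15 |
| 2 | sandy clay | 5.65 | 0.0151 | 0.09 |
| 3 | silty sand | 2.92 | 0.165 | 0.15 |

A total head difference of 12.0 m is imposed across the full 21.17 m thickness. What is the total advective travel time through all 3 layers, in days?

With flow normal to the layers, continuity requires the same specific discharge q through every layer.
Σ(b_i/K_i) = 12.6/0.793 + 5.65/0.0151 + 2.92/0.165 = 407.8 d.
q = Δh / Σ(b_i/K_i) = 12.0 / 407.8 = 0.02943 m/day.
In each layer the seepage velocity is v_i = q/n_i, so the layer transit time is t_i = b_i·n_i / q:
  layer 1 (weathered basalt): t_1 = 12.6 × 0.15 / 0.02943 = 64.22 d
  layer 2 (sandy clay): t_2 = 5.65 × 0.09 / 0.02943 = 17.28 d
  layer 3 (silty sand): t_3 = 2.92 × 0.15 / 0.02943 = 14.88 d
Total t = Σ t_i = 96.38 days.

96.4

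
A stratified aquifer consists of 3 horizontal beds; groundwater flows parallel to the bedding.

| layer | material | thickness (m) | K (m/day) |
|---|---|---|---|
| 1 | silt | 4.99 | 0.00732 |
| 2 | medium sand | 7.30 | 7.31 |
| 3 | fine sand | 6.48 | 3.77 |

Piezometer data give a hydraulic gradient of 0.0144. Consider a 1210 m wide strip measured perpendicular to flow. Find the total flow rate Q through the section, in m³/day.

1360

Flow is parallel to layering, so each bed carries its own Darcy discharge and the transmissivities add.
Σ(K_i·b_i) = 0.00732×4.99 + 7.31×7.30 + 3.77×6.48 = 77.83 m²/day.
Hydraulic gradient i = 0.0144.
Q = Σ(K_i·b_i) · W · i = 77.83 × 1210 × 0.01440 = 1356 m³/day.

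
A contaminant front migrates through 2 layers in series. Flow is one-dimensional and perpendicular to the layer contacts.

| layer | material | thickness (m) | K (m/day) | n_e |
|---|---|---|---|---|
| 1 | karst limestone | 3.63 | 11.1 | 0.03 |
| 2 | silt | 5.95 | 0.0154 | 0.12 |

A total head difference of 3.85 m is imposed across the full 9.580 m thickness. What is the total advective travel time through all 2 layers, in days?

With flow normal to the layers, continuity requires the same specific discharge q through every layer.
Σ(b_i/K_i) = 3.63/11.1 + 5.95/0.0154 = 386.7 d.
q = Δh / Σ(b_i/K_i) = 3.85 / 386.7 = 0.009956 m/day.
In each layer the seepage velocity is v_i = q/n_i, so the layer transit time is t_i = b_i·n_i / q:
  layer 1 (karst limestone): t_1 = 3.63 × 0.03 / 0.009956 = 10.94 d
  layer 2 (silt): t_2 = 5.95 × 0.12 / 0.009956 = 71.71 d
Total t = Σ t_i = 82.65 days.

82.7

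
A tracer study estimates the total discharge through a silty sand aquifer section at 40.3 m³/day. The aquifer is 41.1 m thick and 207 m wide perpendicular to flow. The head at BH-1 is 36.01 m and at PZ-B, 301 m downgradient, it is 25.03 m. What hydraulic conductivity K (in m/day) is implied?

0.130

Cross-sectional area A = 207 × 41.1 = 8508 m².
Hydraulic gradient i = (36.01 − 25.03) / 301 = 10.98 / 301 = 0.03648.
From Q = K·A·i, K = Q / (A·i) = 40.3 / (8508 × 0.03648) = 0.1299 m/day.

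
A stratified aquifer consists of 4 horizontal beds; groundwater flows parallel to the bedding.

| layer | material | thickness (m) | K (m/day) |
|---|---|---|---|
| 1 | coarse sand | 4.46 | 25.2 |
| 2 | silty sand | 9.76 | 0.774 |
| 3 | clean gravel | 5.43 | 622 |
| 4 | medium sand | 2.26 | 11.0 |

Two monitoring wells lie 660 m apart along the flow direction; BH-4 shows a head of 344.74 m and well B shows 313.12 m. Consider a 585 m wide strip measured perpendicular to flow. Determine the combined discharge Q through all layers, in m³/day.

98700

Flow is parallel to layering, so each bed carries its own Darcy discharge and the transmissivities add.
Σ(K_i·b_i) = 25.2×4.46 + 0.774×9.76 + 622×5.43 + 11.0×2.26 = 3522 m²/day.
Hydraulic gradient i = (344.74 − 313.12) / 660 = 31.62 / 660 = 0.04791.
Q = Σ(K_i·b_i) · W · i = 3522 × 585 × 0.04791 = 98718 m³/day.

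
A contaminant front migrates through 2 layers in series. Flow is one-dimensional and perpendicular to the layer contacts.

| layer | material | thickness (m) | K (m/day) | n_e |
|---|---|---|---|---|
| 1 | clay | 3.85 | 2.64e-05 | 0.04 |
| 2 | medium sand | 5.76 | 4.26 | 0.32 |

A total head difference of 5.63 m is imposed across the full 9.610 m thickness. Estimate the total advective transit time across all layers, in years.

142

With flow normal to the layers, continuity requires the same specific discharge q through every layer.
Σ(b_i/K_i) = 3.85/2.64e-05 + 5.76/4.26 = 1.458e+05 d.
q = Δh / Σ(b_i/K_i) = 5.63 / 1.458e+05 = 3.861e-05 m/day.
In each layer the seepage velocity is v_i = q/n_i, so the layer transit time is t_i = b_i·n_i / q:
  layer 1 (clay): t_1 = 3.85 × 0.04 / 3.861e-05 = 3989 d
  layer 2 (medium sand): t_2 = 5.76 × 0.32 / 3.861e-05 = 47745 d
Total t = Σ t_i = 51734 days = 141.6 years.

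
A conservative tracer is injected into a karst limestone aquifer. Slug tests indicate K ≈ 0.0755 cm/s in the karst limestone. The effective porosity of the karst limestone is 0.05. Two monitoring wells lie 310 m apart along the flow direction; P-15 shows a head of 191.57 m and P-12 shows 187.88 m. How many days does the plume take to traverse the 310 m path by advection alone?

Convert K: 0.0755 cm/s × 864 = 65.23 m/day.
Hydraulic gradient i = (191.57 − 187.88) / 310 = 3.69 / 310 = 0.01190.
Darcy flux q = K · i = 65.23 × 0.01190 = 0.7765 m/day.
Seepage velocity v = q / n_e = 0.7765 / 0.05 = 15.53 m/day.
Travel time t = L / v = 310 / 15.53 = 19.96 days.

20.0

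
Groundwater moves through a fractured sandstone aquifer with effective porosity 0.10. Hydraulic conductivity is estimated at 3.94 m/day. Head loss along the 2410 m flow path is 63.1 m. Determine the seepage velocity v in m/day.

1.03

Hydraulic gradient i = Δh / L = 63.1 / 2410 = 0.02618.
Darcy flux q = K · i = 3.940 × 0.02618 = 0.1032 m/day.
Seepage velocity v = q / n_e = 0.1032 / 0.10 = 1.032 m/day.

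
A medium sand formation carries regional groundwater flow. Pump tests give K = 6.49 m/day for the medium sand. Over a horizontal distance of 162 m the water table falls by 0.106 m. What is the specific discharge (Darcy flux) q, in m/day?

Hydraulic gradient i = Δh / L = 0.106 / 162 = 0.0006543.
Specific discharge q = K · i = 6.490 × 0.0006543 = 0.004247 m/day.

0.00425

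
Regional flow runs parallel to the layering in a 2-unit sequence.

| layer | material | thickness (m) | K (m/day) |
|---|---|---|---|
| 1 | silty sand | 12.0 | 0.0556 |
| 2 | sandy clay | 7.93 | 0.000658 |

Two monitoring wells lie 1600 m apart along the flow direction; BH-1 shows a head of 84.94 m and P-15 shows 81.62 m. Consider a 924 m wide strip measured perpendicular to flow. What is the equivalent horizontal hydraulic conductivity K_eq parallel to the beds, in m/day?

0.0337

Flow is parallel to layering, so each bed carries its own Darcy discharge and the transmissivities add.
Σ(K_i·b_i) = 0.0556×12.0 + 0.000658×7.93 = 0.6724 m²/day.
Total thickness b = 19.93 m, so K_eq = Σ(K_i·b_i)/b = 0.03374 m/day.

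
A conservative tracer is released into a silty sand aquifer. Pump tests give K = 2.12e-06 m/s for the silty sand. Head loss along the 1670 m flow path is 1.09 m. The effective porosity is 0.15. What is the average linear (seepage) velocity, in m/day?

Convert K: 2.12e-06 m/s × 86400 = 0.1832 m/day.
Hydraulic gradient i = Δh / L = 1.09 / 1670 = 0.0006527.
Darcy flux q = K · i = 0.1832 × 0.0006527 = 0.0001196 m/day.
Seepage velocity v = q / n_e = 0.0001196 / 0.15 = 0.0007970 m/day.

0.000797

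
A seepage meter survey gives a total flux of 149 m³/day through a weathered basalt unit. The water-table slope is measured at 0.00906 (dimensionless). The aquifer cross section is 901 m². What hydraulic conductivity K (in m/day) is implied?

18.3

Hydraulic gradient i = 0.00906.
From Q = K·A·i, K = Q / (A·i) = 149 / (901.0 × 0.009060) = 18.25 m/day.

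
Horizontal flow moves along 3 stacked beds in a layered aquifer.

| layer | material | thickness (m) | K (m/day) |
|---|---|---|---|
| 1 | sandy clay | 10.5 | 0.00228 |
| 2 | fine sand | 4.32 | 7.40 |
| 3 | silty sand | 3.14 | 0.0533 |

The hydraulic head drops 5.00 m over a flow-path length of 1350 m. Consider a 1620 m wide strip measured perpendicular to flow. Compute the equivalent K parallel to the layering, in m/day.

Flow is parallel to layering, so each bed carries its own Darcy discharge and the transmissivities add.
Σ(K_i·b_i) = 0.00228×10.5 + 7.40×4.32 + 0.0533×3.14 = 32.16 m²/day.
Total thickness b = 17.96 m, so K_eq = Σ(K_i·b_i)/b = 1.791 m/day.

1.79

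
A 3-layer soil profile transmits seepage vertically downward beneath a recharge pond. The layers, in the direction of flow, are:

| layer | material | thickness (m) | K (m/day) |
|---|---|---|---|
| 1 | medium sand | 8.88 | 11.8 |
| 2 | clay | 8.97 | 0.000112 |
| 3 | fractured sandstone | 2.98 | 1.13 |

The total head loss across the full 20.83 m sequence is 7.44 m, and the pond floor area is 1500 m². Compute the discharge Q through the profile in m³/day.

0.139

Flow is perpendicular to layering, so the layers act in series and the equivalent K is the thickness-weighted harmonic mean.
Total thickness L = 8.88 + 8.97 + 2.98 = 20.83 m.
Σ(b_i/K_i) = 8.88/11.8 + 8.97/0.000112 + 2.98/1.13 = 80093 d.
K_eq = L / Σ(b_i/K_i) = 20.83 / 80093 = 0.0002601 m/day.
Q = K_eq · A · (Δh/L) = 0.0002601 × 1500 × (7.44/20.83) = 0.1393 m³/day.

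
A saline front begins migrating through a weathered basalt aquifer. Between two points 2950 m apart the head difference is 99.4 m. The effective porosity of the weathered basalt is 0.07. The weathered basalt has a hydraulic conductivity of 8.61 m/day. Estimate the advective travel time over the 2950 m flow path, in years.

Hydraulic gradient i = Δh / L = 99.4 / 2950 = 0.03369.
Darcy flux q = K · i = 8.610 × 0.03369 = 0.2901 m/day.
Seepage velocity v = q / n_e = 0.2901 / 0.07 = 4.144 m/day.
Travel time t = L / v = 2950 / 4.144 = 711.8 days = 1.949 years.

1.95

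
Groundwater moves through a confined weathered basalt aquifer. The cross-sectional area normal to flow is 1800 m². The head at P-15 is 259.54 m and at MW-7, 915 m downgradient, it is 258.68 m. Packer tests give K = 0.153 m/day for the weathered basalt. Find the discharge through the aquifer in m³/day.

0.259

Hydraulic gradient i = (259.54 − 258.68) / 915 = 0.86 / 915 = 0.0009399.
Darcy's law: Q = K · A · i = 0.1530 × 1800 × 0.0009399 = 0.2588 m³/day.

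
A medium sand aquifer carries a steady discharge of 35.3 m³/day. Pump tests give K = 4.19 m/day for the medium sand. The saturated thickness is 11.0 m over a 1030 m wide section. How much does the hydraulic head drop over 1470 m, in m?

Cross-sectional area A = 1030 × 11.0 = 11330 m².
From Q = K·A·i, i = Q / (K·A) = 35.3 / (4.190 × 11330) = 0.0007436.
Head loss Δh = i · L = 0.0007436 × 1470 = 1.093 m.

1.09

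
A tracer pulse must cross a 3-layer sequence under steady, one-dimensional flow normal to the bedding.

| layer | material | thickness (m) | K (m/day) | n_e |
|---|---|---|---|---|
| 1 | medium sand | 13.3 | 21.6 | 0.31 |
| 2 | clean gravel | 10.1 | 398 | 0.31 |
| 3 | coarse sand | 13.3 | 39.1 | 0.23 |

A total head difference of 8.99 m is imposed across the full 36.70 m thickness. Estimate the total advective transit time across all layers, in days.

1.13

With flow normal to the layers, continuity requires the same specific discharge q through every layer.
Σ(b_i/K_i) = 13.3/21.6 + 10.1/398 + 13.3/39.1 = 0.9813 d.
q = Δh / Σ(b_i/K_i) = 8.99 / 0.9813 = 9.162 m/day.
In each layer the seepage velocity is v_i = q/n_i, so the layer transit time is t_i = b_i·n_i / q:
  layer 1 (medium sand): t_1 = 13.3 × 0.31 / 9.162 = 0.4500 d
  layer 2 (clean gravel): t_2 = 10.1 × 0.31 / 9.162 = 0.3418 d
  layer 3 (coarse sand): t_3 = 13.3 × 0.23 / 9.162 = 0.3339 d
Total t = Σ t_i = 1.126 days.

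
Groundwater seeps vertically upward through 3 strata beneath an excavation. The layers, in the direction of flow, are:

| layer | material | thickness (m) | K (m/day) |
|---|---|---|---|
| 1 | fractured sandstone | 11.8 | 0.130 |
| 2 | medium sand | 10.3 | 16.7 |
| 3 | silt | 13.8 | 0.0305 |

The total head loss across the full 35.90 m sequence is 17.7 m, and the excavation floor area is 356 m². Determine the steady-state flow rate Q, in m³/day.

Flow is perpendicular to layering, so the layers act in series and the equivalent K is the thickness-weighted harmonic mean.
Total thickness L = 11.8 + 10.3 + 13.8 = 35.90 m.
Σ(b_i/K_i) = 11.8/0.130 + 10.3/16.7 + 13.8/0.0305 = 543.8 d.
K_eq = L / Σ(b_i/K_i) = 35.90 / 543.8 = 0.06601 m/day.
Q = K_eq · A · (Δh/L) = 0.06601 × 356 × (17.7/35.90) = 11.59 m³/day.

11.6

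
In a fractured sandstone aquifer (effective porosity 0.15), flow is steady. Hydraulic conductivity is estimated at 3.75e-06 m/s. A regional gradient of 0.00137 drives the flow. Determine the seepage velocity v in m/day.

0.00296

Convert K: 3.75e-06 m/s × 86400 = 0.3240 m/day.
Hydraulic gradient i = 0.00137.
Darcy flux q = K · i = 0.3240 × 0.001370 = 0.0004439 m/day.
Seepage velocity v = q / n_e = 0.0004439 / 0.15 = 0.002959 m/day.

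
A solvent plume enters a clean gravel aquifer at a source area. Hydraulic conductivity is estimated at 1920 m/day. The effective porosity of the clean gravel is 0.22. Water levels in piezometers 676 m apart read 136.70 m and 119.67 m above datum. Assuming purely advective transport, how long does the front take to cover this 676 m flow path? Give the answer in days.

3.07

Hydraulic gradient i = (136.70 − 119.67) / 676 = 17.03 / 676 = 0.02519.
Darcy flux q = K · i = 1920 × 0.02519 = 48.37 m/day.
Seepage velocity v = q / n_e = 48.37 / 0.22 = 219.9 m/day.
Travel time t = L / v = 676 / 219.9 = 3.075 days.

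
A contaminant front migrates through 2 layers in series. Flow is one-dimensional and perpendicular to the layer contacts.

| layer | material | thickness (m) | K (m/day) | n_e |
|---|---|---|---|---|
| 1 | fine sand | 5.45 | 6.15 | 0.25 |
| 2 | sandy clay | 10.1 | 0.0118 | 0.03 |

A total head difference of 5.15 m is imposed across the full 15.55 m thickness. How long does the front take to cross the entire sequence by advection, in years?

0.759

With flow normal to the layers, continuity requires the same specific discharge q through every layer.
Σ(b_i/K_i) = 5.45/6.15 + 10.1/0.0118 = 856.8 d.
q = Δh / Σ(b_i/K_i) = 5.15 / 856.8 = 0.006011 m/day.
In each layer the seepage velocity is v_i = q/n_i, so the layer transit time is t_i = b_i·n_i / q:
  layer 1 (fine sand): t_1 = 5.45 × 0.25 / 0.006011 = 226.7 d
  layer 2 (sandy clay): t_2 = 10.1 × 0.03 / 0.006011 = 50.41 d
Total t = Σ t_i = 277.1 days = 0.7586 years.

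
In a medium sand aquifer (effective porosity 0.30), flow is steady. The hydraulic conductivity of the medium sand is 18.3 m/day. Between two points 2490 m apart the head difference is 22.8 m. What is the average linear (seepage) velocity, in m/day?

Hydraulic gradient i = Δh / L = 22.8 / 2490 = 0.009157.
Darcy flux q = K · i = 18.30 × 0.009157 = 0.1676 m/day.
Seepage velocity v = q / n_e = 0.1676 / 0.30 = 0.5586 m/day.

0.559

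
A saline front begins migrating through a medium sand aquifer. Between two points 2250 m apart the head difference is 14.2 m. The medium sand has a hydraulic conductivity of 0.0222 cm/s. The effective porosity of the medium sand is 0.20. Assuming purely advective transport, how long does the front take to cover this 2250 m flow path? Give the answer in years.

Convert K: 0.0222 cm/s × 864 = 19.18 m/day.
Hydraulic gradient i = Δh / L = 14.2 / 2250 = 0.006311.
Darcy flux q = K · i = 19.18 × 0.006311 = 0.1211 m/day.
Seepage velocity v = q / n_e = 0.1211 / 0.20 = 0.6053 m/day.
Travel time t = L / v = 2250 / 0.6053 = 3717 days = 10.18 years.

10.2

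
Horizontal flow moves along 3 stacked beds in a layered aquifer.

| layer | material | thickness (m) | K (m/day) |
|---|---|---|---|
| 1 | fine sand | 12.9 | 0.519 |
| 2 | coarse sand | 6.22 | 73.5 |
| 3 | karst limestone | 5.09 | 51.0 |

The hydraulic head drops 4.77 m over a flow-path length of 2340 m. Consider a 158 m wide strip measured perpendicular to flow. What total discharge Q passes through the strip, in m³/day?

233

Flow is parallel to layering, so each bed carries its own Darcy discharge and the transmissivities add.
Σ(K_i·b_i) = 0.519×12.9 + 73.5×6.22 + 51.0×5.09 = 723.5 m²/day.
Hydraulic gradient i = Δh / L = 4.77 / 2340 = 0.002038.
Q = Σ(K_i·b_i) · W · i = 723.5 × 158 × 0.002038 = 233.0 m³/day.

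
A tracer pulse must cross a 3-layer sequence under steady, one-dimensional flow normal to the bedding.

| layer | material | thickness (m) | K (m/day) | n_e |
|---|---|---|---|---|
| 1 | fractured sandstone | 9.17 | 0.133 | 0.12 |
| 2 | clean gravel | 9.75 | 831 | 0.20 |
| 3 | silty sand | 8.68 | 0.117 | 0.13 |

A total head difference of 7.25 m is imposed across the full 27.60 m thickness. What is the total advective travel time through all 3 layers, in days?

With flow normal to the layers, continuity requires the same specific discharge q through every layer.
Σ(b_i/K_i) = 9.17/0.133 + 9.75/831 + 8.68/0.117 = 143.1 d.
q = Δh / Σ(b_i/K_i) = 7.25 / 143.1 = 0.05065 m/day.
In each layer the seepage velocity is v_i = q/n_i, so the layer transit time is t_i = b_i·n_i / q:
  layer 1 (fractured sandstone): t_1 = 9.17 × 0.12 / 0.05065 = 21.73 d
  layer 2 (clean gravel): t_2 = 9.75 × 0.20 / 0.05065 = 38.50 d
  layer 3 (silty sand): t_3 = 8.68 × 0.13 / 0.05065 = 22.28 d
Total t = Σ t_i = 82.51 days.

82.5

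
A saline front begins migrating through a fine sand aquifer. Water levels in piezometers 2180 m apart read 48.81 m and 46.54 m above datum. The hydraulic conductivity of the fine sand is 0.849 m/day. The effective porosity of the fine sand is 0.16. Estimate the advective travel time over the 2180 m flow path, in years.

Hydraulic gradient i = (48.81 − 46.54) / 2180 = 2.27 / 2180 = 0.001041.
Darcy flux q = K · i = 0.8490 × 0.001041 = 0.0008841 m/day.
Seepage velocity v = q / n_e = 0.0008841 / 0.16 = 0.005525 m/day.
Travel time t = L / v = 2180 / 0.005525 = 3.945e+05 days = 1080 years.

1080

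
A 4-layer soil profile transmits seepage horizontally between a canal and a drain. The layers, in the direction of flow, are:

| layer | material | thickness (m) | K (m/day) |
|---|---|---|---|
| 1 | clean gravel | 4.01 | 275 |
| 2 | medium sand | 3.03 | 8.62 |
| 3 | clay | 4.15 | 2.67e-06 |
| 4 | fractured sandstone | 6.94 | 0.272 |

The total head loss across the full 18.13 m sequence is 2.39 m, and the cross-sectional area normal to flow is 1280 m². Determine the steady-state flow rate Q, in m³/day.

0.00197

Flow is perpendicular to layering, so the layers act in series and the equivalent K is the thickness-weighted harmonic mean.
Total thickness L = 4.01 + 3.03 + 4.15 + 6.94 = 18.13 m.
Σ(b_i/K_i) = 4.01/275 + 3.03/8.62 + 4.15/2.67e-06 + 6.94/0.272 = 1.554e+06 d.
K_eq = L / Σ(b_i/K_i) = 18.13 / 1.554e+06 = 1.166e-05 m/day.
Q = K_eq · A · (Δh/L) = 1.166e-05 × 1280 × (2.39/18.13) = 0.001968 m³/day.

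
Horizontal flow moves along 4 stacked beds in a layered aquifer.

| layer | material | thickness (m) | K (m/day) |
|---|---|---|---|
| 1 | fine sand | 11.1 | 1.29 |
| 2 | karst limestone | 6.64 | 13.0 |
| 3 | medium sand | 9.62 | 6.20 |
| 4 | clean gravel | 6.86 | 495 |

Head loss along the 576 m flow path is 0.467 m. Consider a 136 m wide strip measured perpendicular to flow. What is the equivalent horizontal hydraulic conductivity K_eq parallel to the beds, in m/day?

104

Flow is parallel to layering, so each bed carries its own Darcy discharge and the transmissivities add.
Σ(K_i·b_i) = 1.29×11.1 + 13.0×6.64 + 6.20×9.62 + 495×6.86 = 3556 m²/day.
Total thickness b = 34.22 m, so K_eq = Σ(K_i·b_i)/b = 103.9 m/day.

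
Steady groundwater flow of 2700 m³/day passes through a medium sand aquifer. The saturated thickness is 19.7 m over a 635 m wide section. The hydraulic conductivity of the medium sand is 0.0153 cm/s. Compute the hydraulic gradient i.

Convert K: 0.0153 cm/s × 864 = 13.22 m/day.
Cross-sectional area A = 635 × 19.7 = 12510 m².
From Q = K·A·i, i = Q / (K·A) = 2700 / (13.22 × 12510) = 0.01633.

0.0163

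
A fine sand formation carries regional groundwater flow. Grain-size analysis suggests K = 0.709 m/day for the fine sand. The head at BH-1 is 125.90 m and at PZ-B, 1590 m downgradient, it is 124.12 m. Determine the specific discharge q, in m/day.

0.000794

Hydraulic gradient i = (125.90 − 124.12) / 1590 = 1.78 / 1590 = 0.001119.
Specific discharge q = K · i = 0.7090 × 0.001119 = 0.0007937 m/day.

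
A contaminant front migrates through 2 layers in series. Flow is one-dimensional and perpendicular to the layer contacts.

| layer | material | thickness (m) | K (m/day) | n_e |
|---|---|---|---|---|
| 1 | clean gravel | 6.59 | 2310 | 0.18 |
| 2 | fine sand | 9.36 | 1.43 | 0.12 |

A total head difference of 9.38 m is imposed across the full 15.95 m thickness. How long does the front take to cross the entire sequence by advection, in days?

1.61

With flow normal to the layers, continuity requires the same specific discharge q through every layer.
Σ(b_i/K_i) = 6.59/2310 + 9.36/1.43 = 6.548 d.
q = Δh / Σ(b_i/K_i) = 9.38 / 6.548 = 1.432 m/day.
In each layer the seepage velocity is v_i = q/n_i, so the layer transit time is t_i = b_i·n_i / q:
  layer 1 (clean gravel): t_1 = 6.59 × 0.18 / 1.432 = 0.8281 d
  layer 2 (fine sand): t_2 = 9.36 × 0.12 / 1.432 = 0.7841 d
Total t = Σ t_i = 1.612 days.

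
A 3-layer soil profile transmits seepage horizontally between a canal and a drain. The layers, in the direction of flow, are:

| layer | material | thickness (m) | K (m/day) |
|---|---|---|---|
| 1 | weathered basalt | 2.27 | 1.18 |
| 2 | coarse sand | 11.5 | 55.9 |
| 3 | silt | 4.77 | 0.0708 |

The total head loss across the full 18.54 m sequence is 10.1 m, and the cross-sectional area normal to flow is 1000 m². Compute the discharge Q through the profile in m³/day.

145

Flow is perpendicular to layering, so the layers act in series and the equivalent K is the thickness-weighted harmonic mean.
Total thickness L = 2.27 + 11.5 + 4.77 = 18.54 m.
Σ(b_i/K_i) = 2.27/1.18 + 11.5/55.9 + 4.77/0.0708 = 69.50 d.
K_eq = L / Σ(b_i/K_i) = 18.54 / 69.50 = 0.2668 m/day.
Q = K_eq · A · (Δh/L) = 0.2668 × 1000 × (10.1/18.54) = 145.3 m³/day.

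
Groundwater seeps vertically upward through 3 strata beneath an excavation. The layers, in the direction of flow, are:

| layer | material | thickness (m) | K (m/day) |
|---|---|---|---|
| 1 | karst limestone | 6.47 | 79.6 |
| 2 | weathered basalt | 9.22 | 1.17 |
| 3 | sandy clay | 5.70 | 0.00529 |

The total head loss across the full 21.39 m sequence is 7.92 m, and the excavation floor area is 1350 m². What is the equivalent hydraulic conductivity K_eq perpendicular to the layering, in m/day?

Flow is perpendicular to layering, so the layers act in series and the equivalent K is the thickness-weighted harmonic mean.
Total thickness L = 6.47 + 9.22 + 5.70 = 21.39 m.
Σ(b_i/K_i) = 6.47/79.6 + 9.22/1.17 + 5.70/0.00529 = 1085 d.
K_eq = L / Σ(b_i/K_i) = 21.39 / 1085 = 0.01971 m/day.

0.0197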